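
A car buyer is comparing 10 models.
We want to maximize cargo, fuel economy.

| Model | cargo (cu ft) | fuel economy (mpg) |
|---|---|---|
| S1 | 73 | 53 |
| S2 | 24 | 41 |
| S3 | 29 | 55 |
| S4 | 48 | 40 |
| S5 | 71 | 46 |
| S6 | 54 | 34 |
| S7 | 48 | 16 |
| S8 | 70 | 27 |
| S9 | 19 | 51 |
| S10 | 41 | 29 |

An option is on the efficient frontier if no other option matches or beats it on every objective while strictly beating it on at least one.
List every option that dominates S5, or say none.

S1: cargo 73≥71, fuel economy 53≥46 — dominates S5.
Others (S2, S3, S4, S6, S7, S8, S9, S10) are each worse than S5 on at least one objective.

S1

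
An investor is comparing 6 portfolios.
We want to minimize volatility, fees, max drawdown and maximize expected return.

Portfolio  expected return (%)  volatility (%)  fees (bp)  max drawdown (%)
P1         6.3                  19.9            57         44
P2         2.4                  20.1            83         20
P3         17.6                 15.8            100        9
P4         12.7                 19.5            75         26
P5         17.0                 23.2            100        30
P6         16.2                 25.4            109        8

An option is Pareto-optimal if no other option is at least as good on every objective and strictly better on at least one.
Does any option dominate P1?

No

P2: worse on expected return (2.4 vs 6.3).
P3: worse on fees (100 vs 57).
P4: worse on fees (75 vs 57).
P5: worse on volatility (23.2 vs 19.9).
P6: worse on volatility (25.4 vs 19.9).
No option is at least as good as P1 on every objective and strictly better on one.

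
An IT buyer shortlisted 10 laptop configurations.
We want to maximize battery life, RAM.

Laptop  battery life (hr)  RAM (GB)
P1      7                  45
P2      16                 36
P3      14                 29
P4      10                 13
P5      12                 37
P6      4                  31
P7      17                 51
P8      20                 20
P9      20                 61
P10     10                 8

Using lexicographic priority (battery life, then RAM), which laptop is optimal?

First maximize battery life: best is 20, kept {P8, P9}.
Then maximize RAM: best is 61, kept {P9}.

P9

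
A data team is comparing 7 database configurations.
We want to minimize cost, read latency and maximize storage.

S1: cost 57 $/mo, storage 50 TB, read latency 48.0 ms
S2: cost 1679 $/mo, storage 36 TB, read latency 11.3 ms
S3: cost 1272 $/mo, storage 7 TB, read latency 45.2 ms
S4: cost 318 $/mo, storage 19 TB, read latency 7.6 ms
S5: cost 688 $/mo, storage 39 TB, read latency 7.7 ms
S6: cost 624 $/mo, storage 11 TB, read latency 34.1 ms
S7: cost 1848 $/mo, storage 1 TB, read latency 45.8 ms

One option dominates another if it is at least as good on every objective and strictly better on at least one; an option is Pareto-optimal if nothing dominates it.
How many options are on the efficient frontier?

3

S1: not dominated (best cost).
S2: dominated by S5 (cost 688≤1679, storage 39≥36, read latency 7.7≤11.3).
S3: dominated by S4 (cost 318≤1272, storage 19≥7, read latency 7.6≤45.2).
S4: not dominated (best read latency).
S5: not dominated.
S6: dominated by S4 (cost 318≤624, storage 19≥11, read latency 7.6≤34.1).
S7: dominated by S2 (cost 1679≤1848, storage 36≥1, read latency 11.3≤45.8).
Pareto-optimal: S1, S4, S5 → 3.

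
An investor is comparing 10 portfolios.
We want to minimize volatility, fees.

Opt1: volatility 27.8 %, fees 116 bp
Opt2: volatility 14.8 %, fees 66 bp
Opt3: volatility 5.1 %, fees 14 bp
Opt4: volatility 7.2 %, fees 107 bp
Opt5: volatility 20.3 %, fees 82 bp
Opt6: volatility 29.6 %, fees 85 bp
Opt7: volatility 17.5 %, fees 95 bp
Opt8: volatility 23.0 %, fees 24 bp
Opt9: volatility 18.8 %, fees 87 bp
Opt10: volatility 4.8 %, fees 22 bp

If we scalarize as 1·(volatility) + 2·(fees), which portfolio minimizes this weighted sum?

Opt1: 1·27.8 + 2·116 = 259.8
Opt2: 1·14.8 + 2·66 = 146.8
Opt3: 1·5.1 + 2·14 = 33.1
Opt4: 1·7.2 + 2·107 = 221.2
Opt5: 1·20.3 + 2·82 = 184.3
Opt6: 1·29.6 + 2·85 = 199.6
Opt7: 1·17.5 + 2·95 = 207.5
Opt8: 1·23.0 + 2·24 = 71.0
Opt9: 1·18.8 + 2·87 = 192.8
Opt10: 1·4.8 + 2·22 = 48.8
Lowest: Opt3 at 33.1.

Opt3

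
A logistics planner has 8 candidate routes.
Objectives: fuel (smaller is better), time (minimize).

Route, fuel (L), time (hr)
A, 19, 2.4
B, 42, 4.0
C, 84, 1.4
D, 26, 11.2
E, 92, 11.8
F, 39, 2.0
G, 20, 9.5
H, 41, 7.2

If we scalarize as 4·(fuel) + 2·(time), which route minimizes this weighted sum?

A: 4·19 + 2·2.4 = 80.8
B: 4·42 + 2·4.0 = 176.0
C: 4·84 + 2·1.4 = 338.8
D: 4·26 + 2·11.2 = 126.4
E: 4·92 + 2·11.8 = 391.6
F: 4·39 + 2·2.0 = 160.0
G: 4·20 + 2·9.5 = 99.0
H: 4·41 + 2·7.2 = 178.4
Lowest: A at 80.8.

A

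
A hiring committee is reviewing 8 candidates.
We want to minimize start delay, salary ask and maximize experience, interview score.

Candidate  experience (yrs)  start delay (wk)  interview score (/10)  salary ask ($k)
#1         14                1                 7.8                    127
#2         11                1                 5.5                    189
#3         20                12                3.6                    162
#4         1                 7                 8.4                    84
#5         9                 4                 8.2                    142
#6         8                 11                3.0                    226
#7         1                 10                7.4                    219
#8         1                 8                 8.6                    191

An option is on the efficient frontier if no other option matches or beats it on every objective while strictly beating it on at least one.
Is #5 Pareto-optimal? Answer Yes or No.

Yes

#1: worse on interview score (7.8 vs 8.2).
#2: worse on interview score (5.5 vs 8.2).
#3: worse on start delay (12 vs 4).
#4: worse on experience (1 vs 9).
#6: worse on experience (8 vs 9).
#7: worse on experience (1 vs 9).
#8: worse on experience (1 vs 9).
No option is at least as good as #5 on every objective and strictly better on one.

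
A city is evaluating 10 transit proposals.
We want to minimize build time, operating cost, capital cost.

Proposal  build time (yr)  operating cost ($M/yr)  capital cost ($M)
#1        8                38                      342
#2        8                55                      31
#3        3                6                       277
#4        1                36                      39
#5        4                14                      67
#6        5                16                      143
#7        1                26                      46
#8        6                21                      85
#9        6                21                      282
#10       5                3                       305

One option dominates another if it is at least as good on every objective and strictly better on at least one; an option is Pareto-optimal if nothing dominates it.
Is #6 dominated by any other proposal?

#5 vs #6: build time 4≤5, operating cost 14≤16, capital cost 67≤143 — #5 is at least as good on every objective and strictly better on at least one, so #5 dominates #6.

Yes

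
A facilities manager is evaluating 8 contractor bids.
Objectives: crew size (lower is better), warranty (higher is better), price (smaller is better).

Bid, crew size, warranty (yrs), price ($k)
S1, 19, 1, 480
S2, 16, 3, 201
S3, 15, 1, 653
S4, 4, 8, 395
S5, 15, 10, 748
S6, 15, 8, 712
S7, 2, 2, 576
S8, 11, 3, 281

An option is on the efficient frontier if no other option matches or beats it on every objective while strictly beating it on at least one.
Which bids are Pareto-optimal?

S1: dominated by S2 (crew size 16≤19, warranty 3≥1, price 201≤480).
S2: not dominated (best price).
S3: dominated by S4 (crew size 4≤15, warranty 8≥1, price 395≤653).
S4: not dominated.
S5: not dominated (best warranty).
S6: dominated by S4 (crew size 4≤15, warranty 8≥8, price 395≤712).
S7: not dominated (best crew size).
S8: not dominated.

S2, S4, S5, S7, S8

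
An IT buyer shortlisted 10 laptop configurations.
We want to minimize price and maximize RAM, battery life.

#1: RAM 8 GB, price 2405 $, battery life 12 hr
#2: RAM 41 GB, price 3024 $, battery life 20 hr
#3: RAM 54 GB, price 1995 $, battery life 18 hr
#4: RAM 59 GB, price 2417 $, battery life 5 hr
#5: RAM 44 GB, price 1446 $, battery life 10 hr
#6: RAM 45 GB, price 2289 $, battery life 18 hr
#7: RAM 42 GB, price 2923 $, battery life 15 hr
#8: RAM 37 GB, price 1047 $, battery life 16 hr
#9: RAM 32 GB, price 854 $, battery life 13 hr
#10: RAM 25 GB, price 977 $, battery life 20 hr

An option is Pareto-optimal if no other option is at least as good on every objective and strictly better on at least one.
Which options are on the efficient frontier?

#2, #3, #4, #5, #8, #9, #10

#1: dominated by #3 (RAM 54≥8, price 1995≤2405, battery life 18≥12).
#2: not dominated.
#3: not dominated.
#4: not dominated (best RAM).
#5: not dominated.
#6: dominated by #3 (RAM 54≥45, price 1995≤2289, battery life 18≥18).
#7: dominated by #3 (RAM 54≥42, price 1995≤2923, battery life 18≥15).
#8: not dominated.
#9: not dominated (best price).
#10: not dominated.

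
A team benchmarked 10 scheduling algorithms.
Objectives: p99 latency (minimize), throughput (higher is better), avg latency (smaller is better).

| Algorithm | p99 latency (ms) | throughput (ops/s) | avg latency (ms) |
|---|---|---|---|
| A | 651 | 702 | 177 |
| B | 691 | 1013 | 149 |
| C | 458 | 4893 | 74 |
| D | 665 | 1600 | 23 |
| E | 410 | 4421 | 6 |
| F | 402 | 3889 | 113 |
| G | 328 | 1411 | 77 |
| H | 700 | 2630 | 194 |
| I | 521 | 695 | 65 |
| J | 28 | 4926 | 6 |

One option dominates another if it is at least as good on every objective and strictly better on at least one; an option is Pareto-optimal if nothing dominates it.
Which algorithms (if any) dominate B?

C: p99 latency 458≤691, throughput 4893≥1013, avg latency 74≤149 — dominates B.
D: p99 latency 665≤691, throughput 1600≥1013, avg latency 23≤149 — dominates B.
E: p99 latency 410≤691, throughput 4421≥1013, avg latency 6≤149 — dominates B.
F: p99 latency 402≤691, throughput 3889≥1013, avg latency 113≤149 — dominates B.
G: p99 latency 328≤691, throughput 1411≥1013, avg latency 77≤149 — dominates B.
J: p99 latency 28≤691, throughput 4926≥1013, avg latency 6≤149 — dominates B.
Others (A, H, I) are each worse than B on at least one objective.

C, D, E, F, G, J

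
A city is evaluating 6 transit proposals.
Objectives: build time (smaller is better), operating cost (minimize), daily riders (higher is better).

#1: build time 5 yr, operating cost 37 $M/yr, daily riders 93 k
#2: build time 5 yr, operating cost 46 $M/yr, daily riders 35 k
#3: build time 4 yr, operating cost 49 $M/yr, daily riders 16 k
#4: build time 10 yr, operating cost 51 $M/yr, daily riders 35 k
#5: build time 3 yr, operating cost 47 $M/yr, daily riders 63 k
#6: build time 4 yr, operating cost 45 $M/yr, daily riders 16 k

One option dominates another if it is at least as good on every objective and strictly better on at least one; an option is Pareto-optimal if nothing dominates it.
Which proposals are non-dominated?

#1, #5, #6

#1: not dominated (best operating cost).
#2: dominated by #1 (build time 5≤5, operating cost 37≤46, daily riders 93≥35).
#3: dominated by #5 (build time 3≤4, operating cost 47≤49, daily riders 63≥16).
#4: dominated by #1 (build time 5≤10, operating cost 37≤51, daily riders 93≥35).
#5: not dominated (best build time).
#6: not dominated.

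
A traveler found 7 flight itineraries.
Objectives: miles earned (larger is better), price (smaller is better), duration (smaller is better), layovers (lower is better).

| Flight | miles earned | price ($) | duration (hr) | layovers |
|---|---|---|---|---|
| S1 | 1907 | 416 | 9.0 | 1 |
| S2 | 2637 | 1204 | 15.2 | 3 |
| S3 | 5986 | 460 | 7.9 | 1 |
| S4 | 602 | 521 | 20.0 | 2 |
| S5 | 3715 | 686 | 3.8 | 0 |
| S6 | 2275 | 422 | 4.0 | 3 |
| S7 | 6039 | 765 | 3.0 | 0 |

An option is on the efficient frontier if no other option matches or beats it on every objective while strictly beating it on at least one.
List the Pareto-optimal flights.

S1, S3, S5, S6, S7

S1: not dominated (best price).
S2: dominated by S3 (miles earned 5986≥2637, price 460≤1204, duration 7.9≤15.2, layovers 1≤3).
S3: not dominated.
S4: dominated by S1 (miles earned 1907≥602, price 416≤521, duration 9.0≤20.0, layovers 1≤2).
S5: not dominated.
S6: not dominated.
S7: not dominated (best miles earned).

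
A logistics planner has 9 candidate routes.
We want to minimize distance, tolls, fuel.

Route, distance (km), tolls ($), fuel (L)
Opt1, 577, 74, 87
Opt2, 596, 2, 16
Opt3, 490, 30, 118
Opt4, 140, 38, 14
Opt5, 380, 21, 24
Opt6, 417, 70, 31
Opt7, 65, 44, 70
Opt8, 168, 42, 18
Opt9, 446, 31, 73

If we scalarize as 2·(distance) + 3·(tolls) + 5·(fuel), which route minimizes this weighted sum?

Opt4

Opt1: 2·577 + 3·74 + 5·87 = 1811
Opt2: 2·596 + 3·2 + 5·16 = 1278
Opt3: 2·490 + 3·30 + 5·118 = 1660
Opt4: 2·140 + 3·38 + 5·14 = 464
Opt5: 2·380 + 3·21 + 5·24 = 943
Opt6: 2·417 + 3·70 + 5·31 = 1199
Opt7: 2·65 + 3·44 + 5·70 = 612
Opt8: 2·168 + 3·42 + 5·18 = 552
Opt9: 2·446 + 3·31 + 5·73 = 1350
Lowest: Opt4 at 464.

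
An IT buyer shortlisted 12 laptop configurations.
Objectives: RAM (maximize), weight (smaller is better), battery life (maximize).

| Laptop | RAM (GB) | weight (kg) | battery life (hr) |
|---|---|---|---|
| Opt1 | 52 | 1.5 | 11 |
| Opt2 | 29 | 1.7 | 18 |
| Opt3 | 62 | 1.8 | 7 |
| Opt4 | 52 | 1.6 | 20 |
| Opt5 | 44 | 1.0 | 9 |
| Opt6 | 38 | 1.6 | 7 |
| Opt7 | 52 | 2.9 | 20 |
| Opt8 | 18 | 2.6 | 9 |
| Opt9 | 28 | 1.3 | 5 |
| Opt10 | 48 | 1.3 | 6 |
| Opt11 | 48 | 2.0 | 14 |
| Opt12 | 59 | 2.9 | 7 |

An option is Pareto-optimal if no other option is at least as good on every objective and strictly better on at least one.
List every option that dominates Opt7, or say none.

Opt4

Opt4: RAM 52≥52, weight 1.6≤2.9, battery life 20≥20 — dominates Opt7.
Others (Opt1, Opt2, Opt3, Opt5, Opt6, Opt8, Opt9, Opt10, Opt11, Opt12) are each worse than Opt7 on at least one objective.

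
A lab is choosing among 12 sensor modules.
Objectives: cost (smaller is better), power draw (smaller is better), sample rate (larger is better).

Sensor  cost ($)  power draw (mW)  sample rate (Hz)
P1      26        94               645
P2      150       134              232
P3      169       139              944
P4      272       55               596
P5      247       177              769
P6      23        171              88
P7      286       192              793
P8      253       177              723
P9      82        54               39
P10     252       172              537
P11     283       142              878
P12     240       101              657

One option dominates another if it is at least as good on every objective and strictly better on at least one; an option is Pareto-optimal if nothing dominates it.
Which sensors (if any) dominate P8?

P3: cost 169≤253, power draw 139≤177, sample rate 944≥723 — dominates P8.
P5: cost 247≤253, power draw 177≤177, sample rate 769≥723 — dominates P8.
Others (P1, P2, P4, P6, P7, P9, P10, P11, P12) are each worse than P8 on at least one objective.

P3, P5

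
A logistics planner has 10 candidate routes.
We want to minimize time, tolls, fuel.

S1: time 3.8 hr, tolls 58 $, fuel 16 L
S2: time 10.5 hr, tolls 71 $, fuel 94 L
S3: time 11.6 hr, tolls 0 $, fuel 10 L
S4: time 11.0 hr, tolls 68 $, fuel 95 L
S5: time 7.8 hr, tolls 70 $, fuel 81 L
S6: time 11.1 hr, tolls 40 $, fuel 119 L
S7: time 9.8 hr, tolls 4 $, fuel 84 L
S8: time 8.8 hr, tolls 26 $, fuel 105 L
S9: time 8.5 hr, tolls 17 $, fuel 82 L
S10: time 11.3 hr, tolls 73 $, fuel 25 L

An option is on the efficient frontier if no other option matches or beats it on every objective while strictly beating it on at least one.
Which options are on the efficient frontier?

S1, S3, S7, S9

S1: not dominated (best time).
S2: dominated by S1 (time 3.8≤10.5, tolls 58≤71, fuel 16≤94).
S3: not dominated (best tolls).
S4: dominated by S1 (time 3.8≤11.0, tolls 58≤68, fuel 16≤95).
S5: dominated by S1 (time 3.8≤7.8, tolls 58≤70, fuel 16≤81).
S6: dominated by S7 (time 9.8≤11.1, tolls 4≤40, fuel 84≤119).
S7: not dominated.
S8: dominated by S9 (time 8.5≤8.8, tolls 17≤26, fuel 82≤105).
S9: not dominated.
S10: dominated by S1 (time 3.8≤11.3, tolls 58≤73, fuel 16≤25).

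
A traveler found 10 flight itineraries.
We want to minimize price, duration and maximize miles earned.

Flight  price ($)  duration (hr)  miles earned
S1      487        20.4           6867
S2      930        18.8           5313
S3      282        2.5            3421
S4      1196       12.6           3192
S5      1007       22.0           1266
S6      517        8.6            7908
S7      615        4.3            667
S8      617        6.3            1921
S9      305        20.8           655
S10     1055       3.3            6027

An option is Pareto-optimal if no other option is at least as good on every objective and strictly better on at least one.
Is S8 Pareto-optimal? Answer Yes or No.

S3 vs S8: price 282≤617, duration 2.5≤6.3, miles earned 3421≥1921 — S3 is at least as good on every objective and strictly better on at least one, so S3 dominates S8.

No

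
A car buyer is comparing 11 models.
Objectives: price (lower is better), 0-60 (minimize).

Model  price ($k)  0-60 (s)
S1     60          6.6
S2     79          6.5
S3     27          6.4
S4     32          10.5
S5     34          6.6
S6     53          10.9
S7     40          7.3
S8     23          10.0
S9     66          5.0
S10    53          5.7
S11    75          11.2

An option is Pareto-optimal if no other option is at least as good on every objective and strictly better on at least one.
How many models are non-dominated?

4

S1: dominated by S3 (price 27≤60, 0-60 6.4≤6.6).
S2: dominated by S3 (price 27≤79, 0-60 6.4≤6.5).
S3: not dominated.
S4: dominated by S3 (price 27≤32, 0-60 6.4≤10.5).
S5: dominated by S3 (price 27≤34, 0-60 6.4≤6.6).
S6: dominated by S3 (price 27≤53, 0-60 6.4≤10.9).
S7: dominated by S3 (price 27≤40, 0-60 6.4≤7.3).
S8: not dominated (best price).
S9: not dominated (best 0-60).
S10: not dominated.
S11: dominated by S1 (price 60≤75, 0-60 6.6≤11.2).
Pareto-optimal: S3, S8, S9, S10 → 4.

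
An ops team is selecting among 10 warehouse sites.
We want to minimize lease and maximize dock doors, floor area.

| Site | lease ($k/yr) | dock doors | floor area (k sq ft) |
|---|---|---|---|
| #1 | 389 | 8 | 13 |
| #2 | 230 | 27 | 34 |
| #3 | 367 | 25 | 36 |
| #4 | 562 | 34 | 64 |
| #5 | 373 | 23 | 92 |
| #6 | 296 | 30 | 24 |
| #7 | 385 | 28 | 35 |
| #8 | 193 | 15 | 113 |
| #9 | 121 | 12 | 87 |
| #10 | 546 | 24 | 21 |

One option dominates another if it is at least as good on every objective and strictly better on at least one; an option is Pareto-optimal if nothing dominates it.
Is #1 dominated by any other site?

#2 vs #1: lease 230≤389, dock doors 27≥8, floor area 34≥13 — #2 is at least as good on every objective and strictly better on at least one, so #2 dominates #1.

Yes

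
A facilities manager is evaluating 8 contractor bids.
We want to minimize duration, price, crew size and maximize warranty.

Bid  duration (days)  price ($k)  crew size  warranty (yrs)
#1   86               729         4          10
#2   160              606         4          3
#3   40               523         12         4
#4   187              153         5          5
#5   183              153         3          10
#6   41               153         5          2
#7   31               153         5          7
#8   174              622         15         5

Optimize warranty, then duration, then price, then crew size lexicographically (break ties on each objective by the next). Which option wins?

First maximize warranty: best is 10, kept {#1, #5}.
Then minimize duration: best is 86, kept {#1}.

#1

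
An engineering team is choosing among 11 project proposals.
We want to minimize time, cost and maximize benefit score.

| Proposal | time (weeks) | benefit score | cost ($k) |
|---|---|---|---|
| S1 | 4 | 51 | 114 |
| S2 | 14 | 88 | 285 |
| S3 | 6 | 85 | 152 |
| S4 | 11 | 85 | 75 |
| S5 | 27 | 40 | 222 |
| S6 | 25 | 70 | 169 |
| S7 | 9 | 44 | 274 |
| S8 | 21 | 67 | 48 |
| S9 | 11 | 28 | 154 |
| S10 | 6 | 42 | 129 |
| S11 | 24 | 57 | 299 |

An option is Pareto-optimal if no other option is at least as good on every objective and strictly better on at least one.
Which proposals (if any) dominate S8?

S1: worse on benefit score (51 vs 67).
S2: worse on cost (285 vs 48).
S3: worse on cost (152 vs 48).
S4: worse on cost (75 vs 48).
S5: worse on time (27 vs 21).
S6: worse on time (25 vs 21).
S7: worse on benefit score (44 vs 67).
S9: worse on benefit score (28 vs 67).
S10: worse on benefit score (42 vs 67).
S11: worse on time (24 vs 21).
No option dominates S8.

none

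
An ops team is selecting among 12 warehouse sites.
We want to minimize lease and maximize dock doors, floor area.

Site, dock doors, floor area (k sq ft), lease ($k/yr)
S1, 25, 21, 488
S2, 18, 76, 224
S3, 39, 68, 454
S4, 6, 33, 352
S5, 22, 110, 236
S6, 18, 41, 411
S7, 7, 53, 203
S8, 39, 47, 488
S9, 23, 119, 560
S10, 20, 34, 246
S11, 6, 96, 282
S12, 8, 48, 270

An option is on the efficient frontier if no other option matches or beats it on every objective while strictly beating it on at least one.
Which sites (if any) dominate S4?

S2, S5, S7, S10, S11, S12

S2: dock doors 18≥6, floor area 76≥33, lease 224≤352 — dominates S4.
S5: dock doors 22≥6, floor area 110≥33, lease 236≤352 — dominates S4.
S7: dock doors 7≥6, floor area 53≥33, lease 203≤352 — dominates S4.
S10: dock doors 20≥6, floor area 34≥33, lease 246≤352 — dominates S4.
S11: dock doors 6≥6, floor area 96≥33, lease 282≤352 — dominates S4.
S12: dock doors 8≥6, floor area 48≥33, lease 270≤352 — dominates S4.
Others (S1, S3, S6, S8, S9) are each worse than S4 on at least one objective.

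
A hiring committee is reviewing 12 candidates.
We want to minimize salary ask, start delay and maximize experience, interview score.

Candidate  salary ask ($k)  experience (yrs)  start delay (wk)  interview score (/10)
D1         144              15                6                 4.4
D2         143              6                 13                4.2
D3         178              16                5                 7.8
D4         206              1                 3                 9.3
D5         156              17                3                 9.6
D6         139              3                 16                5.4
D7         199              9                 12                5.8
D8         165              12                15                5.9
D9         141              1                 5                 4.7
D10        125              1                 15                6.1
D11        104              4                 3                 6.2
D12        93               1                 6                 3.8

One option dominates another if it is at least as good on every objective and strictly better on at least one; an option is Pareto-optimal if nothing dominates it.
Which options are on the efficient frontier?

D1, D2, D5, D11, D12

D1: not dominated.
D2: not dominated.
D3: dominated by D5 (salary ask 156≤178, experience 17≥16, start delay 3≤5, interview score 9.6≥7.8).
D4: dominated by D5 (salary ask 156≤206, experience 17≥1, start delay 3≤3, interview score 9.6≥9.3).
D5: not dominated (best experience).
D6: dominated by D11 (salary ask 104≤139, experience 4≥3, start delay 3≤16, interview score 6.2≥5.4).
D7: dominated by D3 (salary ask 178≤199, experience 16≥9, start delay 5≤12, interview score 7.8≥5.8).
D8: dominated by D5 (salary ask 156≤165, experience 17≥12, start delay 3≤15, interview score 9.6≥5.9).
D9: dominated by D11 (salary ask 104≤141, experience 4≥1, start delay 3≤5, interview score 6.2≥4.7).
D10: dominated by D11 (salary ask 104≤125, experience 4≥1, start delay 3≤15, interview score 6.2≥6.1).
D11: not dominated.
D12: not dominated (best salary ask).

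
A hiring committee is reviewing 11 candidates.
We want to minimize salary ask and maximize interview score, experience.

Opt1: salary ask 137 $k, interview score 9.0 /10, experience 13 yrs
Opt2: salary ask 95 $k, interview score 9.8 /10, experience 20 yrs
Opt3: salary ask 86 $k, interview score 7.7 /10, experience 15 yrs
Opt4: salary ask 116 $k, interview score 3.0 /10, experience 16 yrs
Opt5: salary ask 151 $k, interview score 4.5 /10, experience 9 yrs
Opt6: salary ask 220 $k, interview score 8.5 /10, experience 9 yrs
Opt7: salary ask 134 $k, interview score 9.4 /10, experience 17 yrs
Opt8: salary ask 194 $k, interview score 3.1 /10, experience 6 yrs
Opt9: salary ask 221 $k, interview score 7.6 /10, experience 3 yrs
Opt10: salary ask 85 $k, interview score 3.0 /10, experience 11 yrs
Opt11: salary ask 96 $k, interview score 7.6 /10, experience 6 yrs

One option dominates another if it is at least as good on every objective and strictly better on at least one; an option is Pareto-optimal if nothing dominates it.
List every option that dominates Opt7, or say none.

Opt2

Opt2: salary ask 95≤134, interview score 9.8≥9.4, experience 20≥17 — dominates Opt7.
Others (Opt1, Opt3, Opt4, Opt5, Opt6, Opt8, Opt9, Opt10, Opt11) are each worse than Opt7 on at least one objective.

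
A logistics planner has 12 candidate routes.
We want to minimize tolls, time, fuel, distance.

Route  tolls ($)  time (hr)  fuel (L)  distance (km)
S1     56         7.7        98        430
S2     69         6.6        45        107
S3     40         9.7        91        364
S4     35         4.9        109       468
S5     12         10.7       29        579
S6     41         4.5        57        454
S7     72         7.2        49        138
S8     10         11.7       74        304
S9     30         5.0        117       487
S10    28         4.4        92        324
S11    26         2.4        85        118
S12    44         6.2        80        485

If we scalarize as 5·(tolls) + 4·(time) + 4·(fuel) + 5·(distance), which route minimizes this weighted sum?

S11

S1: 5·56 + 4·7.7 + 4·98 + 5·430 = 2852.8
S2: 5·69 + 4·6.6 + 4·45 + 5·107 = 1086.4
S3: 5·40 + 4·9.7 + 4·91 + 5·364 = 2422.8
S4: 5·35 + 4·4.9 + 4·109 + 5·468 = 2970.6
S5: 5·12 + 4·10.7 + 4·29 + 5·579 = 3113.8
S6: 5·41 + 4·4.5 + 4·57 + 5·454 = 2721.0
S7: 5·72 + 4·7.2 + 4·49 + 5·138 = 1274.8
S8: 5·10 + 4·11.7 + 4·74 + 5·304 = 1912.8
S9: 5·30 + 4·5.0 + 4·117 + 5·487 = 3073.0
S10: 5·28 + 4·4.4 + 4·92 + 5·324 = 2145.6
S11: 5·26 + 4·2.4 + 4·85 + 5·118 = 1069.6
S12: 5·44 + 4·6.2 + 4·80 + 5·485 = 2989.8
Lowest: S11 at 1069.6.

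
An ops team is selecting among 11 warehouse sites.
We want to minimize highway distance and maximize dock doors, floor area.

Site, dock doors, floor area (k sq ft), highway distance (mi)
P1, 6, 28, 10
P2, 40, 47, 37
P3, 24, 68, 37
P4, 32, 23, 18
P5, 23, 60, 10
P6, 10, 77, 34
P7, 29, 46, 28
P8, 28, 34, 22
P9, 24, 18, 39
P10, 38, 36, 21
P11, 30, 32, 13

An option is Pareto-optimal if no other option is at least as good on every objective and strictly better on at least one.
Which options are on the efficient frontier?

P1: dominated by P5 (dock doors 23≥6, floor area 60≥28, highway distance 10≤10).
P2: not dominated (best dock doors).
P3: not dominated.
P4: not dominated.
P5: not dominated.
P6: not dominated (best floor area).
P7: not dominated.
P8: dominated by P10 (dock doors 38≥28, floor area 36≥34, highway distance 21≤22).
P9: dominated by P2 (dock doors 40≥24, floor area 47≥18, highway distance 37≤39).
P10: not dominated.
P11: not dominated.

P2, P3, P4, P5, P6, P7, P10, P11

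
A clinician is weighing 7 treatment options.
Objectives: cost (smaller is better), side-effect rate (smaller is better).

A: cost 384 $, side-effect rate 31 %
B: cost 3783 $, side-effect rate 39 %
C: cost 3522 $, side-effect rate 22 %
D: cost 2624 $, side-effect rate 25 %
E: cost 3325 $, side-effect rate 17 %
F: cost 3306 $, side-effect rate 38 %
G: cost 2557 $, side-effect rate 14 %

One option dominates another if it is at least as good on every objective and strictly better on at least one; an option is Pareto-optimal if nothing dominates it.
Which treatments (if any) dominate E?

G

G: cost 2557≤3325, side-effect rate 14≤17 — dominates E.
Others (A, B, C, D, F) are each worse than E on at least one objective.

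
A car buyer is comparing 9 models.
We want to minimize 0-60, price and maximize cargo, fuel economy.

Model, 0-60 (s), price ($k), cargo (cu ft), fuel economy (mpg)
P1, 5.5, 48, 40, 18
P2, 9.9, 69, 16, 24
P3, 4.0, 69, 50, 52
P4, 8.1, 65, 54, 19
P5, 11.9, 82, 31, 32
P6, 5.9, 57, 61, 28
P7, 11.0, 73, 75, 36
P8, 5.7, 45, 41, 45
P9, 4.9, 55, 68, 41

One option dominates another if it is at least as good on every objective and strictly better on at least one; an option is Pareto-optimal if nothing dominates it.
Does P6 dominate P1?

No

P6 vs P1: P6 is worse on 0-60 (5.9 vs 5.5), so it does not dominate P1.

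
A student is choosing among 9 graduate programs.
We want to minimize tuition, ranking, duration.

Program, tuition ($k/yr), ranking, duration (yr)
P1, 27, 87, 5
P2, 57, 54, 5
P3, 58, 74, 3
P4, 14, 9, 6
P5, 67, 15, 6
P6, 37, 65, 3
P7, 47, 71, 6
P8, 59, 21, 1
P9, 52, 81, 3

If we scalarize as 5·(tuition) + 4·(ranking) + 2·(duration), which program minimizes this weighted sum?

P4

P1: 5·27 + 4·87 + 2·5 = 493
P2: 5·57 + 4·54 + 2·5 = 511
P3: 5·58 + 4·74 + 2·3 = 592
P4: 5·14 + 4·9 + 2·6 = 118
P5: 5·67 + 4·15 + 2·6 = 407
P6: 5·37 + 4·65 + 2·3 = 451
P7: 5·47 + 4·71 + 2·6 = 531
P8: 5·59 + 4·21 + 2·1 = 381
P9: 5·52 + 4·81 + 2·3 = 590
Lowest: P4 at 118.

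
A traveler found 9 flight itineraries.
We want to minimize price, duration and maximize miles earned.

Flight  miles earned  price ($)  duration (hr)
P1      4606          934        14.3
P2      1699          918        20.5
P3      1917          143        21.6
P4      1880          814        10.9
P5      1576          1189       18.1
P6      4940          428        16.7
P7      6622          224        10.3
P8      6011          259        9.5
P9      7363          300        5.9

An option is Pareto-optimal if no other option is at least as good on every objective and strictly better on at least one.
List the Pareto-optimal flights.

P3, P7, P8, P9

P1: dominated by P7 (miles earned 6622≥4606, price 224≤934, duration 10.3≤14.3).
P2: dominated by P4 (miles earned 1880≥1699, price 814≤918, duration 10.9≤20.5).
P3: not dominated (best price).
P4: dominated by P7 (miles earned 6622≥1880, price 224≤814, duration 10.3≤10.9).
P5: dominated by P1 (miles earned 4606≥1576, price 934≤1189, duration 14.3≤18.1).
P6: dominated by P7 (miles earned 6622≥4940, price 224≤428, duration 10.3≤16.7).
P7: not dominated.
P8: not dominated.
P9: not dominated (best miles earned).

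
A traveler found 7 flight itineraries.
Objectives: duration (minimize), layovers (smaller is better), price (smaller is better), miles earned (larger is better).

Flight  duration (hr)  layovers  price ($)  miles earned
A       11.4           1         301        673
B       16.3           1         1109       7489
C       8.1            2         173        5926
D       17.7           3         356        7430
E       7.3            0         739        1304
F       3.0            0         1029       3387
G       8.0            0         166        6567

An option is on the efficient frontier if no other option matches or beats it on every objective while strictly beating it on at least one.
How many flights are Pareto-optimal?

5

A: dominated by G (duration 8.0≤11.4, layovers 0≤1, price 166≤301, miles earned 6567≥673).
B: not dominated (best miles earned).
C: dominated by G (duration 8.0≤8.1, layovers 0≤2, price 166≤173, miles earned 6567≥5926).
D: not dominated.
E: not dominated.
F: not dominated (best duration).
G: not dominated (best price).
Pareto-optimal: B, D, E, F, G → 5.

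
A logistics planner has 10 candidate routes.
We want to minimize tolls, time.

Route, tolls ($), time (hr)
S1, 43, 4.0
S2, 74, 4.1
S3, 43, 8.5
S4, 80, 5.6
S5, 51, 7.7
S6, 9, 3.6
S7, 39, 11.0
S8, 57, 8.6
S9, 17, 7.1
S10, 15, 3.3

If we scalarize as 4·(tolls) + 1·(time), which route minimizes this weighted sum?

S1: 4·43 + 1·4.0 = 176.0
S2: 4·74 + 1·4.1 = 300.1
S3: 4·43 + 1·8.5 = 180.5
S4: 4·80 + 1·5.6 = 325.6
S5: 4·51 + 1·7.7 = 211.7
S6: 4·9 + 1·3.6 = 39.6
S7: 4·39 + 1·11.0 = 167.0
S8: 4·57 + 1·8.6 = 236.6
S9: 4·17 + 1·7.1 = 75.1
S10: 4·15 + 1·3.3 = 63.3
Lowest: S6 at 39.6.

S6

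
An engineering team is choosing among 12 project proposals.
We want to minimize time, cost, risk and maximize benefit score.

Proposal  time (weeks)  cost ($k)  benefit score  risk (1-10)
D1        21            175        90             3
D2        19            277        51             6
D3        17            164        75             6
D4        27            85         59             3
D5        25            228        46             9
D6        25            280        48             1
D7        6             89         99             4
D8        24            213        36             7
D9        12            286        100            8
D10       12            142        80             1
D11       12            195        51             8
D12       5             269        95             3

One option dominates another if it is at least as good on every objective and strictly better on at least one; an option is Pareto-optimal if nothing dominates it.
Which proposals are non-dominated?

D1: not dominated.
D2: dominated by D3 (time 17≤19, cost 164≤277, benefit score 75≥51, risk 6≤6).
D3: dominated by D7 (time 6≤17, cost 89≤164, benefit score 99≥75, risk 4≤6).
D4: not dominated (best cost).
D5: dominated by D1 (time 21≤25, cost 175≤228, benefit score 90≥46, risk 3≤9).
D6: dominated by D10 (time 12≤25, cost 142≤280, benefit score 80≥48, risk 1≤1).
D7: not dominated.
D8: dominated by D1 (time 21≤24, cost 175≤213, benefit score 90≥36, risk 3≤7).
D9: not dominated (best benefit score).
D10: not dominated.
D11: dominated by D7 (time 6≤12, cost 89≤195, benefit score 99≥51, risk 4≤8).
D12: not dominated (best time).

D1, D4, D7, D9, D10, D12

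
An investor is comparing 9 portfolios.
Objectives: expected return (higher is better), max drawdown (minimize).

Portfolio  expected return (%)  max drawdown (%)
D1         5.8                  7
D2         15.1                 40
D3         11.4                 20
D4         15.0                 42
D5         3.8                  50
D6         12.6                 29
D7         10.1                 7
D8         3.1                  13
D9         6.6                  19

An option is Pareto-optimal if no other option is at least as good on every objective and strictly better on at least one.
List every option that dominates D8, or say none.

D1: expected return 5.8≥3.1, max drawdown 7≤13 — dominates D8.
D7: expected return 10.1≥3.1, max drawdown 7≤13 — dominates D8.
Others (D2, D3, D4, D5, D6, D9) are each worse than D8 on at least one objective.

D1, D7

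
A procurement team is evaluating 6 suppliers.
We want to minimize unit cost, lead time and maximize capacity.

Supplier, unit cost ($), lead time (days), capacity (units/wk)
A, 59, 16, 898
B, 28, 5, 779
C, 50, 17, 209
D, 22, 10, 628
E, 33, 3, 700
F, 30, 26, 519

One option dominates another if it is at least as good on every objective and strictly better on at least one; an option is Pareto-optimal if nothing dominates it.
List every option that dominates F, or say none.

B: unit cost 28≤30, lead time 5≤26, capacity 779≥519 — dominates F.
D: unit cost 22≤30, lead time 10≤26, capacity 628≥519 — dominates F.
Others (A, C, E) are each worse than F on at least one objective.

B, D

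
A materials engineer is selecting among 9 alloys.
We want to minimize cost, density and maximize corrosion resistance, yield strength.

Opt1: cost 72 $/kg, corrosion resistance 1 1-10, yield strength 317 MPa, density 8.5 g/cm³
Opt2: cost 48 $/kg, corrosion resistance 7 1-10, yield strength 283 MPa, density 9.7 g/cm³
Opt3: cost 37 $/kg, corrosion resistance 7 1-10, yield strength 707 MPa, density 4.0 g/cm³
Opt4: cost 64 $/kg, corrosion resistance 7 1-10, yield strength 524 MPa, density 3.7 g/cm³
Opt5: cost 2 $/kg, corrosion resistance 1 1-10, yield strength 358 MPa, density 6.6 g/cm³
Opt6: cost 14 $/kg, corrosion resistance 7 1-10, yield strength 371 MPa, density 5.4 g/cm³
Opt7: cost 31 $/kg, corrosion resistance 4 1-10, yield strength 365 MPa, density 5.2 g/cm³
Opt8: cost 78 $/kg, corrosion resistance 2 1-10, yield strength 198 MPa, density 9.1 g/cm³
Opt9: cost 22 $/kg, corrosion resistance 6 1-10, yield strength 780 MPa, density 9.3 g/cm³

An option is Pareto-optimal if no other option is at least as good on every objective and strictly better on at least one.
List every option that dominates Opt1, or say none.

Opt3, Opt4, Opt5, Opt6, Opt7

Opt3: cost 37≤72, corrosion resistance 7≥1, yield strength 707≥317, density 4.0≤8.5 — dominates Opt1.
Opt4: cost 64≤72, corrosion resistance 7≥1, yield strength 524≥317, density 3.7≤8.5 — dominates Opt1.
Opt5: cost 2≤72, corrosion resistance 1≥1, yield strength 358≥317, density 6.6≤8.5 — dominates Opt1.
Opt6: cost 14≤72, corrosion resistance 7≥1, yield strength 371≥317, density 5.4≤8.5 — dominates Opt1.
Opt7: cost 31≤72, corrosion resistance 4≥1, yield strength 365≥317, density 5.2≤8.5 — dominates Opt1.
Others (Opt2, Opt8, Opt9) are each worse than Opt1 on at least one objective.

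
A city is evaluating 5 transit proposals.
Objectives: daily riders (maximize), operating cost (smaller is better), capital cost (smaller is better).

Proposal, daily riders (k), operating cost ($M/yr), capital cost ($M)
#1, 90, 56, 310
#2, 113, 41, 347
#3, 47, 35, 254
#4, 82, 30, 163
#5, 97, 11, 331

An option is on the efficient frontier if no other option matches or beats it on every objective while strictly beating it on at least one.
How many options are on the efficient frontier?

#1: not dominated.
#2: not dominated (best daily riders).
#3: dominated by #4 (daily riders 82≥47, operating cost 30≤35, capital cost 163≤254).
#4: not dominated (best capital cost).
#5: not dominated (best operating cost).
Pareto-optimal: #1, #2, #4, #5 → 4.

4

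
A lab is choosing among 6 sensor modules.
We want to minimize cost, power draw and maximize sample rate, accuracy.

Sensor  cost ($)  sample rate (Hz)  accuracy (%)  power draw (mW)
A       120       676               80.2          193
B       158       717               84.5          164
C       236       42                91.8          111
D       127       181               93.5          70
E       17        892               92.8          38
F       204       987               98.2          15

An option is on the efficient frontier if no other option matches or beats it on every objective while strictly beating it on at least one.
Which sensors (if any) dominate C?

D: cost 127≤236, sample rate 181≥42, accuracy 93.5≥91.8, power draw 70≤111 — dominates C.
E: cost 17≤236, sample rate 892≥42, accuracy 92.8≥91.8, power draw 38≤111 — dominates C.
F: cost 204≤236, sample rate 987≥42, accuracy 98.2≥91.8, power draw 15≤111 — dominates C.
Others (A, B) are each worse than C on at least one objective.

D, E, F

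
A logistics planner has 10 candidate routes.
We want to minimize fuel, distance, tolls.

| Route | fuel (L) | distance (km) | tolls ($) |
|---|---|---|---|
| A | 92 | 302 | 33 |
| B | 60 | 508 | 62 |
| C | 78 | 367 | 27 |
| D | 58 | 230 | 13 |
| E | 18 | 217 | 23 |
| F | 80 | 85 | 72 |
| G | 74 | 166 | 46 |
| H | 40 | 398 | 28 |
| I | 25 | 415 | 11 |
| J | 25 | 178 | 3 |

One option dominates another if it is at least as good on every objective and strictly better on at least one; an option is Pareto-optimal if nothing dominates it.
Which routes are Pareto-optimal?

A: dominated by D (fuel 58≤92, distance 230≤302, tolls 13≤33).
B: dominated by D (fuel 58≤60, distance 230≤508, tolls 13≤62).
C: dominated by D (fuel 58≤78, distance 230≤367, tolls 13≤27).
D: dominated by J (fuel 25≤58, distance 178≤230, tolls 3≤13).
E: not dominated (best fuel).
F: not dominated (best distance).
G: not dominated.
H: dominated by E (fuel 18≤40, distance 217≤398, tolls 23≤28).
I: dominated by J (fuel 25≤25, distance 178≤415, tolls 3≤11).
J: not dominated (best tolls).

E, F, G, J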